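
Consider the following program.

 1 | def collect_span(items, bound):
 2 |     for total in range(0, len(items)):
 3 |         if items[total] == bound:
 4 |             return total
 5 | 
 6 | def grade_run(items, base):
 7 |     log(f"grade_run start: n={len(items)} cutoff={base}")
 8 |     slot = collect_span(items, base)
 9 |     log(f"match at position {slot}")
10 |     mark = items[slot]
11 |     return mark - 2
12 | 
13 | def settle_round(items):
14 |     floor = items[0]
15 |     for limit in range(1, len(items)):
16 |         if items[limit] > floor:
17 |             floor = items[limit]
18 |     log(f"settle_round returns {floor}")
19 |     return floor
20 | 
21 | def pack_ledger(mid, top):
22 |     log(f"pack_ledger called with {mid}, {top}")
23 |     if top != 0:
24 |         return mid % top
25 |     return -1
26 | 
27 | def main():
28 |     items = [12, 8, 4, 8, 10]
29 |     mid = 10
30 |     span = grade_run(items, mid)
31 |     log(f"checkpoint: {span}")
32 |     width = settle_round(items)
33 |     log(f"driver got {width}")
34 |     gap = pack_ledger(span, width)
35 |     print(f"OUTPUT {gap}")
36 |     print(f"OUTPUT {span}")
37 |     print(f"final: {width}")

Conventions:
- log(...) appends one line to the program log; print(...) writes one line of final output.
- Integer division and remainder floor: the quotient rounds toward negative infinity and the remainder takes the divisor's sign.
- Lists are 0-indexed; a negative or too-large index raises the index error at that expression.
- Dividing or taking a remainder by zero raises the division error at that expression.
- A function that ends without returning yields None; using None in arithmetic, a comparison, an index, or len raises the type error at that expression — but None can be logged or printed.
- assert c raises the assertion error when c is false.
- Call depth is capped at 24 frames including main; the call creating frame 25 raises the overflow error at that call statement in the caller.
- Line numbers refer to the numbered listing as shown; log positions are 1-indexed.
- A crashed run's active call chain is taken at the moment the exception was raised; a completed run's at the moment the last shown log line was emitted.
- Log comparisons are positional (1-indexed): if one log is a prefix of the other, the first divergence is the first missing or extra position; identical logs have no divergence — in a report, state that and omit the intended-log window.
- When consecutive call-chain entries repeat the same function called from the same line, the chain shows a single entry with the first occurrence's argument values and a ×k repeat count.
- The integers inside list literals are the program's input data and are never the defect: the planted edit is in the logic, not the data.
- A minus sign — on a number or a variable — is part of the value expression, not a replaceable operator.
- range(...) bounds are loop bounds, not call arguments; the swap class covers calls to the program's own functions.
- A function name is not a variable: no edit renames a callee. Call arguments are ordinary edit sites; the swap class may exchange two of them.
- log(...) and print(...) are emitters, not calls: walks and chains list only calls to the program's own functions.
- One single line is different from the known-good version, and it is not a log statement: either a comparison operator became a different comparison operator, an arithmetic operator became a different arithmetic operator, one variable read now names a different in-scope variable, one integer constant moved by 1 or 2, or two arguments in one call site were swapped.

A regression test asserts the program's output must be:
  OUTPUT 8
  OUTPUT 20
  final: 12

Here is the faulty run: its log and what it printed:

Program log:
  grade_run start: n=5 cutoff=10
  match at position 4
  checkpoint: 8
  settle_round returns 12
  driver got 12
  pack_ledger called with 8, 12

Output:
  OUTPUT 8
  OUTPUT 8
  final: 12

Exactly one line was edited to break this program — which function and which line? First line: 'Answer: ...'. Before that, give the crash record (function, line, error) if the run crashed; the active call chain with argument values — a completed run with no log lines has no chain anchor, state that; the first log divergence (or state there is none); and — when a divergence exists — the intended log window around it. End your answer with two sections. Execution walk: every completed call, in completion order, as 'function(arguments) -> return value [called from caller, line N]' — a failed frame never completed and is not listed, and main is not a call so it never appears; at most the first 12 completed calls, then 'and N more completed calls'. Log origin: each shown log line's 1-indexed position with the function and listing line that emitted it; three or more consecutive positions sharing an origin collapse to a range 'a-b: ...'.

Answer: the defect is in grade_run at line 11.
Key observation: At log position 3 the runs split — shown 'checkpoint: 8', but the working version logs 'checkpoint: 20'.
Call chain: main -> pack_ledger(8, 12) (called at line 34).
First divergence: position 3 — shown 'checkpoint: 8', intended 'checkpoint: 20'.
Intended log window:
  1: grade_run start: n=5 cutoff=10
  2: match at position 4
  3: checkpoint: 20
  4: settle_round returns 12
Execution walk:
  collect_span([12, 8, 4, 8, 10], 10) -> 4  [called from grade_run, line 8]
  grade_run([12, 8, 4, 8, 10], 10) -> 8  [called from main, line 30]
  settle_round([12, 8, 4, 8, 10]) -> 12  [called from main, line 32]
  pack_ledger(8, 12) -> 8  [called from main, line 34]
Log origins:
  1 — grade_run, line 7
  2 — grade_run, line 9
  3 — main, line 31
  4 — settle_round, line 18
  5 — main, line 33
  6 — pack_ledger, line 22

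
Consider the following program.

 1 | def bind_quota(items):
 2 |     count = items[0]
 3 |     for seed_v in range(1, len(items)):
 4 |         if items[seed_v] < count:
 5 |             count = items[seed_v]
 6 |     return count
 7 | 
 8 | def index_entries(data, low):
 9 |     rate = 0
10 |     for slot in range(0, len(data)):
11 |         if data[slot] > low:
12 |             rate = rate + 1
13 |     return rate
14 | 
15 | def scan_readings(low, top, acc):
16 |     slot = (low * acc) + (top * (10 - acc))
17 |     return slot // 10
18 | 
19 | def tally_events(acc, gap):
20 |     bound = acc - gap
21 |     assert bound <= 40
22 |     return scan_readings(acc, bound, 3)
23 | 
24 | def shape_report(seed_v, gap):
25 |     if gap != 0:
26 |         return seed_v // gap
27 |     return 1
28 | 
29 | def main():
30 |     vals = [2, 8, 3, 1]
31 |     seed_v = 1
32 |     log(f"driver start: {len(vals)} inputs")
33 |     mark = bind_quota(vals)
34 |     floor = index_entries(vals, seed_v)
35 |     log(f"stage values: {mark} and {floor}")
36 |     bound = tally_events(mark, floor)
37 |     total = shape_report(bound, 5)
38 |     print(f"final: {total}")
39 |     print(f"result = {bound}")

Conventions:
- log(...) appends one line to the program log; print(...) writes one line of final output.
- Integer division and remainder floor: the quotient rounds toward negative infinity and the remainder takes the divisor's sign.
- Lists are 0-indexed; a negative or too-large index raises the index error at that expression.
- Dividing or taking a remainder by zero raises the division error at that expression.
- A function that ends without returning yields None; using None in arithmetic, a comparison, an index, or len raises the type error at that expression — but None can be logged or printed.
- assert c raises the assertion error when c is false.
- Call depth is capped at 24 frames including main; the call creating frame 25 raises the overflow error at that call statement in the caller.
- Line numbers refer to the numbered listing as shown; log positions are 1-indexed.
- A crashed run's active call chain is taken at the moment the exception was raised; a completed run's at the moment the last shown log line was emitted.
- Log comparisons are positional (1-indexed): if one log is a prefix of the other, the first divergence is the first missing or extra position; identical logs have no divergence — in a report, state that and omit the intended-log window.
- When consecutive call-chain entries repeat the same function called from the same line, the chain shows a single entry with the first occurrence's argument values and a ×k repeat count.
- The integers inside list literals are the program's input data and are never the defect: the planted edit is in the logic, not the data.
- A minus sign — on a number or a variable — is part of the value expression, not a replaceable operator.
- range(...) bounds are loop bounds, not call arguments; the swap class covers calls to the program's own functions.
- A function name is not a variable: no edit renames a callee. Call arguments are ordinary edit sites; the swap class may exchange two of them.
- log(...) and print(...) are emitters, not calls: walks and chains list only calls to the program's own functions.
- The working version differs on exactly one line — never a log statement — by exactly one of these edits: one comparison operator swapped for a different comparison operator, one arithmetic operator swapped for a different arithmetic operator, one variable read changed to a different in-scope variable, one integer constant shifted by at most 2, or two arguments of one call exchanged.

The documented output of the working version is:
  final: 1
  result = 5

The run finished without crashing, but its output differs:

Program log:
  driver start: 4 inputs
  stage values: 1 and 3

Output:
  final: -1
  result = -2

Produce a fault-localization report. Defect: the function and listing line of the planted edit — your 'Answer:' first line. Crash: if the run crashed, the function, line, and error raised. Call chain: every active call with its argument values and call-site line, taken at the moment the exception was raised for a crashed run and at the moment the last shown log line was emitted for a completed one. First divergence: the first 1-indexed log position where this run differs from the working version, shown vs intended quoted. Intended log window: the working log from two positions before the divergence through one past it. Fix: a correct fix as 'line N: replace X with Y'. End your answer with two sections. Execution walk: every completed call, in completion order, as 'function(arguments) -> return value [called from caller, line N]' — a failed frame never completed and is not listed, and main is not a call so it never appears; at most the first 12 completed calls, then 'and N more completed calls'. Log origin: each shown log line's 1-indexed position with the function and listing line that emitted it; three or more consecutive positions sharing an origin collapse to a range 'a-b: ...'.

Answer: the defect is in bind_quota at line 4.
Core observation: Log line 2 is where behavior first shows: 'stage values: 1 and 3' appears instead of 'stage values: 8 and 3'.
Call chain: main.
First divergence: position 2 — shown 'stage values: 1 and 3', intended 'stage values: 8 and 3'.
Intended log window:
  1: driver start: 4 inputs
  2: stage values: 8 and 3
Execution walk:
  bind_quota([2, 8, 3, 1]) -> 1  [called from main, line 33]
  index_entries([2, 8, 3, 1], 1) -> 3  [called from main, line 34]
  scan_readings(1, -2, 3) -> -2  [called from tally_events, line 22]
  tally_events(1, 3) -> -2  [called from main, line 36]
  shape_report(-2, 5) -> -1  [called from main, line 37]
Log line origins:
  1: from main, line 32
  2: from main, line 35
A correct fix: line 4: replace `<` with `>`.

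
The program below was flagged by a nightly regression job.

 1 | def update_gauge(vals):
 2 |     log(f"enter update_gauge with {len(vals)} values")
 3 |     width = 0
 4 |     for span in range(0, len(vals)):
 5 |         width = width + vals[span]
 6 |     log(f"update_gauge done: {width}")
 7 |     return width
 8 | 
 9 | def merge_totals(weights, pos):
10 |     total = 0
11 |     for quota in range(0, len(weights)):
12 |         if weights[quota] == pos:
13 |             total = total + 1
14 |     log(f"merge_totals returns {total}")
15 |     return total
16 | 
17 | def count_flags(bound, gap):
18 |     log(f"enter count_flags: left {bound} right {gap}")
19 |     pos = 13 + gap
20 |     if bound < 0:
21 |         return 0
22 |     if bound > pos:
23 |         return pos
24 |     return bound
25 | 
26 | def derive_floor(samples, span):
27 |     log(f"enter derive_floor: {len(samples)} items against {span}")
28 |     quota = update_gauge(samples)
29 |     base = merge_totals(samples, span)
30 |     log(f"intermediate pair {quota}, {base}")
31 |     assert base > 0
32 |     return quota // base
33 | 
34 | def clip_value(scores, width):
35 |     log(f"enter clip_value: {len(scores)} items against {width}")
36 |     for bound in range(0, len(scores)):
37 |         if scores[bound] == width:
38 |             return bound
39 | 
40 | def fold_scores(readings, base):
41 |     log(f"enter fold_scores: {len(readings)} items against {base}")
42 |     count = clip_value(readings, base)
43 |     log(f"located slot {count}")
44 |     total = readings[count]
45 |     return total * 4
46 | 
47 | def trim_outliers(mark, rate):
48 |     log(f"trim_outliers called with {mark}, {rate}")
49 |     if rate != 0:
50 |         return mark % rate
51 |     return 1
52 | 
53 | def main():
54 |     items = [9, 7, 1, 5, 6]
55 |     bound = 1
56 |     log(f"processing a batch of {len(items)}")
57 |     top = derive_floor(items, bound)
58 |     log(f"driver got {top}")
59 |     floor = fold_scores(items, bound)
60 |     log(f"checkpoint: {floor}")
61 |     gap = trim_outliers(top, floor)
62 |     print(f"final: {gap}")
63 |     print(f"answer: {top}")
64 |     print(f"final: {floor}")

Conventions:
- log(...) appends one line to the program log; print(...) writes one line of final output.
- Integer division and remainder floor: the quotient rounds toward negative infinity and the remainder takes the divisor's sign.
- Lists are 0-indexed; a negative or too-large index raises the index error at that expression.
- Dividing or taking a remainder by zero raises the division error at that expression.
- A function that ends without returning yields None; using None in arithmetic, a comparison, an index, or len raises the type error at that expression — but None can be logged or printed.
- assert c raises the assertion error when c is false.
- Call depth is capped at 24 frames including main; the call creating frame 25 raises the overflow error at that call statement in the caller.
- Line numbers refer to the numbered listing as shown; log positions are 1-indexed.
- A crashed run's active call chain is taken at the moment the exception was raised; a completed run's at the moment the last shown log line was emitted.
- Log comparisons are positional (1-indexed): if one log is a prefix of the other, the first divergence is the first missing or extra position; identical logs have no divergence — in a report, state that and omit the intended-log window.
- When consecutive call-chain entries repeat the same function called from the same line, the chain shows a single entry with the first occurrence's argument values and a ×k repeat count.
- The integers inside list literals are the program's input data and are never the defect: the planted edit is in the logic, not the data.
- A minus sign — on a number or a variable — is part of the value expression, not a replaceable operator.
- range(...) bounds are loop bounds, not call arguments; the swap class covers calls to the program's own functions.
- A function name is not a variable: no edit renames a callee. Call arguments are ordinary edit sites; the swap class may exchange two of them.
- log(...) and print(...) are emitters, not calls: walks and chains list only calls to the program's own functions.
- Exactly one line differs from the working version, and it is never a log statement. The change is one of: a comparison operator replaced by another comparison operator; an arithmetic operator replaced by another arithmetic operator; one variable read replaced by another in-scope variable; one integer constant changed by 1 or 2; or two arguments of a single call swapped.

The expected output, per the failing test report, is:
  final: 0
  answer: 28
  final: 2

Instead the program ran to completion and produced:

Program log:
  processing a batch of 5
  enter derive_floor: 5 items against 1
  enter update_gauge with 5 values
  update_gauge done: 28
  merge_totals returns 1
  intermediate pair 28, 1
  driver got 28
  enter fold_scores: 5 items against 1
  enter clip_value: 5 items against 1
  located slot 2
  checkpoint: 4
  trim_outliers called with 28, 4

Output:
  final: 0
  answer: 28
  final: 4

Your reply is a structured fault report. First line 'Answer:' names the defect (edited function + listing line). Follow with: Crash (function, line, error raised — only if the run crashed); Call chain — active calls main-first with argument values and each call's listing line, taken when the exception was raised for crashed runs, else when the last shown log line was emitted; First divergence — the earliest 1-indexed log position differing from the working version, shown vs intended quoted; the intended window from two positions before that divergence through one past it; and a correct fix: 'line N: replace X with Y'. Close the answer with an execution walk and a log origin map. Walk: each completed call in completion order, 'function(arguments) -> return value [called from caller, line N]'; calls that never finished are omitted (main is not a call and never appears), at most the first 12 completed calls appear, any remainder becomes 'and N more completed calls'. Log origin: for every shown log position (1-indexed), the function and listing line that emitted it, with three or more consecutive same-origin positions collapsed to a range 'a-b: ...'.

Answer: the defect is in fold_scores at line 45.
Key observation: Position 11 is the first bad log line: 'checkpoint: 4' should read 'checkpoint: 2'.
Call chain: main -> trim_outliers(28, 4) (called at line 61).
First divergence: position 11; shown 'checkpoint: 4' vs intended 'checkpoint: 2'.
Intended log window:
  9: enter clip_value: 5 items against 1
  10: located slot 2
  11: checkpoint: 2
  12: trim_outliers called with 28, 2
Execution walk:
  update_gauge([9, 7, 1, 5, 6]) -> 28  [called from derive_floor, line 28]
  merge_totals([9, 7, 1, 5, 6], 1) -> 1  [called from derive_floor, line 29]
  derive_floor([9, 7, 1, 5, 6], 1) -> 28  [called from main, line 57]
  clip_value([9, 7, 1, 5, 6], 1) -> 2  [called from fold_scores, line 42]
  fold_scores([9, 7, 1, 5, 6], 1) -> 4  [called from main, line 59]
  trim_outliers(28, 4) -> 0  [called from main, line 61]
Log origins:
  1: emitted by main (line 56)
  2: emitted by derive_floor (line 27)
  3: emitted by update_gauge (line 2)
  4: emitted by update_gauge (line 6)
  5: emitted by merge_totals (line 14)
  6: emitted by derive_floor (line 30)
  7: emitted by main (line 58)
  8: emitted by fold_scores (line 41)
  9: emitted by clip_value (line 35)
  10: emitted by fold_scores (line 43)
  11: emitted by main (line 60)
  12: emitted by trim_outliers (line 48)
A correct fix: line 45: replace `4` with `2`.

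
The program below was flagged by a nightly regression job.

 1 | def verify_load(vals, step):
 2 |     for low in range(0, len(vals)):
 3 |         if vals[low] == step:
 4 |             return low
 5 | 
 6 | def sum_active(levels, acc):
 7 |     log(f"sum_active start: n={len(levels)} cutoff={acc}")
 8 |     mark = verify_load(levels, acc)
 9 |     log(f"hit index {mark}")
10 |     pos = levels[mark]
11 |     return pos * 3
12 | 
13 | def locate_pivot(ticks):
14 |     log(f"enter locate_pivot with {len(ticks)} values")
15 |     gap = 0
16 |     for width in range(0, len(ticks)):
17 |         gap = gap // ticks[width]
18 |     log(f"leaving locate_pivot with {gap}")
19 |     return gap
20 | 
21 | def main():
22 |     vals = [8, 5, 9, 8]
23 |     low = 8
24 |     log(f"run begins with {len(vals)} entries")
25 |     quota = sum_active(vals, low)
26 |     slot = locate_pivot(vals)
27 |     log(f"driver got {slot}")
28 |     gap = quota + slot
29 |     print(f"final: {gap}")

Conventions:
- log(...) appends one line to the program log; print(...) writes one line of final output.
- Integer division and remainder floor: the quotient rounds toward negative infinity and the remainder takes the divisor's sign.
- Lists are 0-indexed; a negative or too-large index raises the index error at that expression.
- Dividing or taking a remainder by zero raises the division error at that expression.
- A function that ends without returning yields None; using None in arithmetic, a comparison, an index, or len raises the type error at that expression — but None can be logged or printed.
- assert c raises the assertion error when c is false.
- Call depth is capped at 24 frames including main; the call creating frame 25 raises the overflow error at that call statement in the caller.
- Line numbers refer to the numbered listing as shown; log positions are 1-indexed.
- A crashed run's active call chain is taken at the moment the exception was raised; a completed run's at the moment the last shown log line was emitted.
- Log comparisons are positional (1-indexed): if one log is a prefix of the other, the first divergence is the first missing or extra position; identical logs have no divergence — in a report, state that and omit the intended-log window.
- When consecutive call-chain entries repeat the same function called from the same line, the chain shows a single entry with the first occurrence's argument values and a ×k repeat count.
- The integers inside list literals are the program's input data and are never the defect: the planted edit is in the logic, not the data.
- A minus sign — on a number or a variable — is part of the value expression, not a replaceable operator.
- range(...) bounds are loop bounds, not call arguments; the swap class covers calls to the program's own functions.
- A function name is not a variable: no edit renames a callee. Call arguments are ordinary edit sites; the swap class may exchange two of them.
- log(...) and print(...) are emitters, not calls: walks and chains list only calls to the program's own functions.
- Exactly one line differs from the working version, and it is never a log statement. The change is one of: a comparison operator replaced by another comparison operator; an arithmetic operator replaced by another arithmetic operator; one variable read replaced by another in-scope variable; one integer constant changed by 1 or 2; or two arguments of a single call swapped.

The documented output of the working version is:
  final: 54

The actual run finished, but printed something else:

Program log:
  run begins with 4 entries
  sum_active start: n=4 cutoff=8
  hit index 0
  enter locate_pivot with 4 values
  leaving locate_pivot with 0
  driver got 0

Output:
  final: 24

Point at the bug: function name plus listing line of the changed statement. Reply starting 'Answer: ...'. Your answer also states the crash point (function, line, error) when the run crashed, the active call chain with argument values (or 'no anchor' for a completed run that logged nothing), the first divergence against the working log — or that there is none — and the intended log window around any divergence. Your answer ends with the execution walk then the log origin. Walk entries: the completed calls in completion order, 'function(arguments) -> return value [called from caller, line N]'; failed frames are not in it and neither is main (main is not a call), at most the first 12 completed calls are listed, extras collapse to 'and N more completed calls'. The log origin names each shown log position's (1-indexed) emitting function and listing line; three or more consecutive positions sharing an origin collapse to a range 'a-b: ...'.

Answer: the defect is in locate_pivot at line 17.
Key fact: Log line 5 is where behavior first shows: 'leaving locate_pivot with 0' appears instead of 'leaving locate_pivot with 30'.
Call chain: main.
First divergence: position 5 — the shown line 'leaving locate_pivot with 0' should read 'leaving locate_pivot with 30'.
Intended log window:
  3: hit index 0
  4: enter locate_pivot with 4 values
  5: leaving locate_pivot with 30
  6: driver got 30
Execution walk:
  verify_load([8, 5, 9, 8], 8) -> 0  [called from sum_active, line 8]
  sum_active([8, 5, 9, 8], 8) -> 24  [called from main, line 25]
  locate_pivot([8, 5, 9, 8]) -> 0  [called from main, line 26]
Origin of each log line:
  1: from main, line 24
  2: from sum_active, line 7
  3: from sum_active, line 9
  4: from locate_pivot, line 14
  5: from locate_pivot, line 18
  6: from main, line 27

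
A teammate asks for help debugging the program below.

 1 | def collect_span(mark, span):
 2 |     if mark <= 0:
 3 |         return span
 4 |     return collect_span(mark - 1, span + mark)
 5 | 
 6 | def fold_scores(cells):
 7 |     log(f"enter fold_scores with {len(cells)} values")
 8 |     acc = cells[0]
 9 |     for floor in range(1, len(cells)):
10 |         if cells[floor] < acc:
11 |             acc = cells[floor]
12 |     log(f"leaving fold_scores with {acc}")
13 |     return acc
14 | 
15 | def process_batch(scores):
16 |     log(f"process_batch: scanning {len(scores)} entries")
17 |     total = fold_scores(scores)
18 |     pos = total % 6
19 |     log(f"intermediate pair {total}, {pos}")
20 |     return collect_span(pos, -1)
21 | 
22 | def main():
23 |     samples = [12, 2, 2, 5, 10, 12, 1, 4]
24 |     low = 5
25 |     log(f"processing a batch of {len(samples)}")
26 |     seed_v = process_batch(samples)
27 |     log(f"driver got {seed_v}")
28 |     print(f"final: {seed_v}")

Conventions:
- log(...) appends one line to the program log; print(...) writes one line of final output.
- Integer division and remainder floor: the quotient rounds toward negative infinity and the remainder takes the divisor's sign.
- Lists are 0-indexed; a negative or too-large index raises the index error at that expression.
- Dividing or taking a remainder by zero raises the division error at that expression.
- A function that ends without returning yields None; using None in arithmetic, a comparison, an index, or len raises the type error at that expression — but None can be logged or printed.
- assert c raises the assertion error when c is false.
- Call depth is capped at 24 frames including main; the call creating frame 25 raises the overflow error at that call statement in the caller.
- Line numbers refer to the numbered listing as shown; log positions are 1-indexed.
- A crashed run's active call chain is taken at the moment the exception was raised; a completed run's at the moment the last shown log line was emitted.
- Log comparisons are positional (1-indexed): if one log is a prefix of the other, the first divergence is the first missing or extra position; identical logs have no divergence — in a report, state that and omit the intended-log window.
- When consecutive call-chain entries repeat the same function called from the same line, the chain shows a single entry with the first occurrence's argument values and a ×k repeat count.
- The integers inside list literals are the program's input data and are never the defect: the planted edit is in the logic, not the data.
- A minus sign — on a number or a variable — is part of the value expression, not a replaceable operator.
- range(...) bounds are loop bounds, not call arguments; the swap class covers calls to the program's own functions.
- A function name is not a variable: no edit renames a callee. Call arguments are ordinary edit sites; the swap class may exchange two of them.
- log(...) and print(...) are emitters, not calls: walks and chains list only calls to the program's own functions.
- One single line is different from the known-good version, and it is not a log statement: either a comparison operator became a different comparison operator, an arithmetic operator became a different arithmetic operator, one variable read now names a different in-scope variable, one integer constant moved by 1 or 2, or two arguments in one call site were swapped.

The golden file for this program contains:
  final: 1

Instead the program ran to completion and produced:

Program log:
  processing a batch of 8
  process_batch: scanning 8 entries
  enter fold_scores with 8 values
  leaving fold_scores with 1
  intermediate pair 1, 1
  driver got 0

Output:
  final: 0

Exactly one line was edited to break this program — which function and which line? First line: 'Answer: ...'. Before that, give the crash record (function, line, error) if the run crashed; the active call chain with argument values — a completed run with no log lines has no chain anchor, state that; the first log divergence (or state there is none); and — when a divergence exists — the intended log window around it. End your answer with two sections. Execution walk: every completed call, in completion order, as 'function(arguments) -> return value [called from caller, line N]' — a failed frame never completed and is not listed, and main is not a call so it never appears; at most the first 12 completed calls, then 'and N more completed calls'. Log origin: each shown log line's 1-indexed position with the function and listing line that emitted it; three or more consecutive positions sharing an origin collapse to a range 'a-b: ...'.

Answer: the defect is in process_batch at line 20.
Key fact: Position 6 is the first bad log line: 'driver got 0' should read 'driver got 1'.
Call chain: main.
First divergence: position 6; shown 'driver got 0' vs intended 'driver got 1'.
Intended log window:
  4: leaving fold_scores with 1
  5: intermediate pair 1, 1
  6: driver got 1
Execution walk:
  fold_scores([12, 2, 2, 5, 10, 12, 1, 4]) -> 1  [called from process_batch, line 17]
  collect_span(0, 0) -> 0  [called from collect_span, line 4]
  collect_span(1, -1) -> 0  [called from process_batch, line 20]
  process_batch([12, 2, 2, 5, 10, 12, 1, 4]) -> 0  [called from main, line 26]
Origin of each log line:
  1 — main, line 25
  2 — process_batch, line 16
  3 — fold_scores, line 7
  4 — fold_scores, line 12
  5 — process_batch, line 19
  6 — main, line 27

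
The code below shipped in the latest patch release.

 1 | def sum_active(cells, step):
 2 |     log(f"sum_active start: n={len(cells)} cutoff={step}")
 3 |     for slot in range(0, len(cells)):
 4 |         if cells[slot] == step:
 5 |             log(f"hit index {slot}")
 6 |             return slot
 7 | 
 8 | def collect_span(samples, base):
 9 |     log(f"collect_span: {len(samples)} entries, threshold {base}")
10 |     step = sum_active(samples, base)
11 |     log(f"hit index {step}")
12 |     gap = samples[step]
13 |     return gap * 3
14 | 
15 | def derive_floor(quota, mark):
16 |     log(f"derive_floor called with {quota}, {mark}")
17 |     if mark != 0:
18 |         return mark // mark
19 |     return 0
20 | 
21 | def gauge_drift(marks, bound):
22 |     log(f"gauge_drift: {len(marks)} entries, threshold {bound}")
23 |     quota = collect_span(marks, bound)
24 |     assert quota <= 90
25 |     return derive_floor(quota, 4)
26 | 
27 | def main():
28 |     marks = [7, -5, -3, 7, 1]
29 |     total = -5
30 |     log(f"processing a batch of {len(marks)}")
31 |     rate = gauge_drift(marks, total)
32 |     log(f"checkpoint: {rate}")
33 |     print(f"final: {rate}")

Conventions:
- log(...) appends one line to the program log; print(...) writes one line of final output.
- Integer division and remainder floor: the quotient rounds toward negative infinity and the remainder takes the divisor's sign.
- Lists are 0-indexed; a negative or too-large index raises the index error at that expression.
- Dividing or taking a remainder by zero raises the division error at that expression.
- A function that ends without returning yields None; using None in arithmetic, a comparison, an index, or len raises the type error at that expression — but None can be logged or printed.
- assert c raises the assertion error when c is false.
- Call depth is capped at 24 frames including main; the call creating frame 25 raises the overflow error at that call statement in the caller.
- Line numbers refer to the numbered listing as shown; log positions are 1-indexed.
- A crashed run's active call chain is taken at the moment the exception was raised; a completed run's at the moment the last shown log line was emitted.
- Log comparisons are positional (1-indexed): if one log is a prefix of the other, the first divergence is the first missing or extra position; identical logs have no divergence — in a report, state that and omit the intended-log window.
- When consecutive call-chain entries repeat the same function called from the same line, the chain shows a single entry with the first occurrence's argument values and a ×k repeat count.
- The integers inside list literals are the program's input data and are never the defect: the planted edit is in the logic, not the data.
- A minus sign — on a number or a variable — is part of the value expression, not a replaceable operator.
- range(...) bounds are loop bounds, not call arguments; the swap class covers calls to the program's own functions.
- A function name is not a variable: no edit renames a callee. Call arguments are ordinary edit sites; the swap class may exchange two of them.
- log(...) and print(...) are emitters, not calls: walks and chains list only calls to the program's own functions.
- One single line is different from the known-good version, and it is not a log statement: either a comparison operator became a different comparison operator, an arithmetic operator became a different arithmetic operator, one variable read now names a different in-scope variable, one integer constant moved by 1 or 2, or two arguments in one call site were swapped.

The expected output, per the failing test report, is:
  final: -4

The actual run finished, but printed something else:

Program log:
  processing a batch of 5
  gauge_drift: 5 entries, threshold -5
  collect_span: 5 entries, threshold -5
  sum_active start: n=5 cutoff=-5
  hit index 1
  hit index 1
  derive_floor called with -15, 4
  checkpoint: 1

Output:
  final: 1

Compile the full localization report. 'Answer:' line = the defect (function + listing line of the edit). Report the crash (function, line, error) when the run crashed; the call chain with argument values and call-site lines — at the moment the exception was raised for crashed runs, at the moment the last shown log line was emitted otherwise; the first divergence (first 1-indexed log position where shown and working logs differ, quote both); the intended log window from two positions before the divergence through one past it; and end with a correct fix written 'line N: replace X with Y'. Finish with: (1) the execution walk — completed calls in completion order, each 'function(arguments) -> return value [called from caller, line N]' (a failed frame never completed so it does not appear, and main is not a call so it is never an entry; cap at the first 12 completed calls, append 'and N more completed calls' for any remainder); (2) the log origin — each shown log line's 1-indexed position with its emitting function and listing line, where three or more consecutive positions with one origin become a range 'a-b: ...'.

Answer: the defect is in derive_floor at line 18.
Key fact: Everything matches until log position 8, which reads 'checkpoint: 1' in place of 'checkpoint: -4'.
Call chain: main.
First divergence: position 8 — the shown line 'checkpoint: 1' should read 'checkpoint: -4'.
Intended log window:
  6: hit index 1
  7: derive_floor called with -15, 4
  8: checkpoint: -4
Execution walk:
  sum_active([7, -5, -3, 7, 1], -5) -> 1  [called from collect_span, line 10]
  collect_span([7, -5, -3, 7, 1], -5) -> -15  [called from gauge_drift, line 23]
  derive_floor(-15, 4) -> 1  [called from gauge_drift, line 25]
  gauge_drift([7, -5, -3, 7, 1], -5) -> 1  [called from main, line 31]
Log origin:
  1: from main, line 30
  2: from gauge_drift, line 22
  3: from collect_span, line 9
  4: from sum_active, line 2
  5: from sum_active, line 5
  6: from collect_span, line 11
  7: from derive_floor, line 16
  8: from main, line 32
A correct fix: line 18: replace `mark // mark` with `quota // mark`.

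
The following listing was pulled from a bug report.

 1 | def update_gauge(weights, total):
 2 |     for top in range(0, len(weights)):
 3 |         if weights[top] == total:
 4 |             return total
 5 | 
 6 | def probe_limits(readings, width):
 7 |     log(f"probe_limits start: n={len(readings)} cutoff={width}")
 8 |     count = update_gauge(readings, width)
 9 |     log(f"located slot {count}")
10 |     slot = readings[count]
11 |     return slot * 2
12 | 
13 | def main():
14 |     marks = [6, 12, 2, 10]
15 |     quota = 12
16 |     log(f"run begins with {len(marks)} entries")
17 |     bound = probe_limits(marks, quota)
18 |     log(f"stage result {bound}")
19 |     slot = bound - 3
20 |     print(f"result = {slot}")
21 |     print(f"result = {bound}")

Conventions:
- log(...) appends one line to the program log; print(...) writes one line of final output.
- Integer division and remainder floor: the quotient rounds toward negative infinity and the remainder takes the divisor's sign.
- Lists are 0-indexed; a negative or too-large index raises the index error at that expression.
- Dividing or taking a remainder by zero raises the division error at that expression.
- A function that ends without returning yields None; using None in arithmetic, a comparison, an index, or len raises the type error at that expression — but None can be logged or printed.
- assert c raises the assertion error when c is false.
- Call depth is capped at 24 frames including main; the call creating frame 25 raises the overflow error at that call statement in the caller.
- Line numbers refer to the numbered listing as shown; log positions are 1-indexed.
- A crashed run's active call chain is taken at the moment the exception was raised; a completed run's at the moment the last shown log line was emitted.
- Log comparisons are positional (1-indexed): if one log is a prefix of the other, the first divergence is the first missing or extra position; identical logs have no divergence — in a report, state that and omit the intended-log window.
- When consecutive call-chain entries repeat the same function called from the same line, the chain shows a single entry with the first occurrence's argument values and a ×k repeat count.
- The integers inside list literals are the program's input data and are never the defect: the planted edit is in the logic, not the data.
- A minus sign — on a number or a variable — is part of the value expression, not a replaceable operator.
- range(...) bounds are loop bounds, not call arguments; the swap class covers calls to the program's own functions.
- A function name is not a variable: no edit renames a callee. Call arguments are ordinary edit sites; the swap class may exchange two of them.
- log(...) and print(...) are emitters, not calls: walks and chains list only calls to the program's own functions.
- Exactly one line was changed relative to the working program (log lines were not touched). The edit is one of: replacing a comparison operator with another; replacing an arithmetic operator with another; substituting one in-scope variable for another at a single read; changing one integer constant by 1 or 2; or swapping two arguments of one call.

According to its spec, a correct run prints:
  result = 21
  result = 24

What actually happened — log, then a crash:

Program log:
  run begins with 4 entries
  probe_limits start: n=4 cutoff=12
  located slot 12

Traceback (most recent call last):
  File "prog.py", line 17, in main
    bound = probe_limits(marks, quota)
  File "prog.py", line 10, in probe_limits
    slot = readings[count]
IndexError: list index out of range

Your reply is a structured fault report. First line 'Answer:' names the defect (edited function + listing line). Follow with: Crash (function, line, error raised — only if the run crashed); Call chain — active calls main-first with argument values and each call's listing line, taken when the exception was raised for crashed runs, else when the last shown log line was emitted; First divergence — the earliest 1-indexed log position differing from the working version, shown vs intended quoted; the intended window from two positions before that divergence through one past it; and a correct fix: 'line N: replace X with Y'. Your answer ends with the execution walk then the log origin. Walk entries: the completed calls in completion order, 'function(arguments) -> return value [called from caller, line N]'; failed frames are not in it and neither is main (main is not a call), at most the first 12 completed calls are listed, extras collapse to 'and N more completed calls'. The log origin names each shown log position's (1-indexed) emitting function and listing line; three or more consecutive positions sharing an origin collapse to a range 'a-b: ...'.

Answer: the defect is in update_gauge at line 4.
The tell: The log first diverges at position 3: the faulty run prints 'located slot 12' where the working version prints 'located slot 1'.
Crash: probe_limits, line 10, IndexError.
Call chain: main -> probe_limits([6, 12, 2, 10], 12) (called at line 17).
First divergence: position 3; shown 'located slot 12' vs intended 'located slot 1'.
Intended log window:
  1: run begins with 4 entries
  2: probe_limits start: n=4 cutoff=12
  3: located slot 1
  4: stage result 24
Execution walk:
  update_gauge([6, 12, 2, 10], 12) -> 12  [called from probe_limits, line 8]
Origin of each log line:
  1: from main, line 16
  2: from probe_limits, line 7
  3: from probe_limits, line 9
A correct fix: line 4: replace `total` with `top`.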